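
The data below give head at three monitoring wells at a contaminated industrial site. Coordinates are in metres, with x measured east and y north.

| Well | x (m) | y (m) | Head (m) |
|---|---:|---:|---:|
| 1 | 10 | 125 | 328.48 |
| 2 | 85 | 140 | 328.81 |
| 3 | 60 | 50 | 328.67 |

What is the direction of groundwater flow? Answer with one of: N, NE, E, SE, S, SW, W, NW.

With h = a·x + b·y + c and 1 as origin, the differences give:
  75·a + 15·b = +0.33
  50·a + (-75)·b = +0.19
Eliminate b (×(-75) and ×15, subtract): -6375·a = -27.600 → a = ∂h/∂x = +0.004329
Back-substitute: b = ∂h/∂y = +0.0003529.
Flow = −∇h = (-0.004329 east, -0.0003529 north), which points west.

W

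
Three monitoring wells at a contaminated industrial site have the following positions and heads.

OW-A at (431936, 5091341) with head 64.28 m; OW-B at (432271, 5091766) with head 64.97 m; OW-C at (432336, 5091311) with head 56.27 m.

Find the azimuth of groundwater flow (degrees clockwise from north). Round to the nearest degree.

131°

With h = a·x + b·y + c and OW-A as origin, the differences give:
  335·a + 425·b = +0.69
  400·a + (-30)·b = -8.01
Eliminate b (×(-30) and ×425, subtract): -180050·a = 3383.550 → a = ∂h/∂x = -0.01879
Back-substitute: b = ∂h/∂y = +0.01644.
Flow direction (−∇h) has components (+0.01879 E, -0.01644 N).
Azimuth = atan2(E, N) = atan2(+0.01879, -0.01644) = 131.2° ≈ 131°.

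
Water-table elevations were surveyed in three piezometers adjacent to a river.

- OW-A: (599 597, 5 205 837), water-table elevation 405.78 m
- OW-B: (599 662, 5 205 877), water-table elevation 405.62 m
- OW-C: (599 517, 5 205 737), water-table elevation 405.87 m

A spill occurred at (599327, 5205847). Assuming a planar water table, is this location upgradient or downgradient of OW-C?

upgradient

With h = a·x + b·y + c and OW-A as origin, the differences give:
  65·a + 40·b = -0.16
  (-80)·a + (-100)·b = +0.09
Eliminate b (×(-100) and ×40, subtract): -3300·a = 12.400 → a = ∂h/∂x = -0.003758
Back-substitute: b = ∂h/∂y = +0.002106.
Head at (599327, 5205847) = 405.78 + (-0.003758)·(-270) + (+0.002106)·(10) = 406.82 m.
That is higher than the 405.87 m at OW-C, so the point is upgradient.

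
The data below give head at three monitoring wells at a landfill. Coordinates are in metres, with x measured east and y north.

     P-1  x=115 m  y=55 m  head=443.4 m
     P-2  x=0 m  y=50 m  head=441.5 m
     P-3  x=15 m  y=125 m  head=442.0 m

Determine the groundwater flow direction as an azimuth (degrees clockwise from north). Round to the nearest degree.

258°

Taking P-1 as reference: P-2−P-1 = (-115, -5, -1.9); P-3−P-1 = (-100, 70, -1.4).
Solve a·Δx + b·Δy = Δh: det = (-115)·70 − (-100)·(-5) = -8550.
∂h/∂x = [(-1.9)·70 − (-1.4)·(-5)] / -8550 = +0.01637
∂h/∂y = [(-115)·(-1.4) − (-100)·(-1.9)] / -8550 = +0.003392
Flow direction (−∇h) has components (-0.01637 E, -0.003392 N).
Azimuth = atan2(E, N) = atan2(-0.01637, -0.003392) = 258.3° ≈ 258°.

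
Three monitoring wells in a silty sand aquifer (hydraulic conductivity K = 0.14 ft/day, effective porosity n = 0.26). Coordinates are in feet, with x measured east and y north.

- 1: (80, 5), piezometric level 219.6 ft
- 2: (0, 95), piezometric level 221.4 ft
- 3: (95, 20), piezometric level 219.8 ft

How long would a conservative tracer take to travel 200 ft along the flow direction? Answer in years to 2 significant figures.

Three-point gradient (reference 1): Δ to 2 = (-80, 90, +1.8), Δ to 3 = (15, 15, +0.2).
∂h/∂x = -0.003529, ∂h/∂y = +0.01686 (det = -2550).
|∇h| = √(-0.003529² + 0.01686²) = 0.01723
Seepage velocity v = K·i/n = 0.14 × 0.01723 / 0.26 = 0.009278 ft/day.
t = 200 / 0.009278 = 2.156e+04 days = 59 years.

59 years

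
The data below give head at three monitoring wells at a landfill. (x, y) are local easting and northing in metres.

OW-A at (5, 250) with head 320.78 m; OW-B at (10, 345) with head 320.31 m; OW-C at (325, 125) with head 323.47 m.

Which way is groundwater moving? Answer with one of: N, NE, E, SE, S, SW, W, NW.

With h = a·x + b·y + c and OW-A as origin, the differences give:
  5·a + 95·b = -0.47
  320·a + (-125)·b = +2.69
Eliminate b (×(-125) and ×95, subtract): -31025·a = -196.800 → a = ∂h/∂x = +0.006343
Back-substitute: b = ∂h/∂y = -0.005281.
Flow = −∇h = (-0.006343 east, +0.005281 north), which points northwest.

NW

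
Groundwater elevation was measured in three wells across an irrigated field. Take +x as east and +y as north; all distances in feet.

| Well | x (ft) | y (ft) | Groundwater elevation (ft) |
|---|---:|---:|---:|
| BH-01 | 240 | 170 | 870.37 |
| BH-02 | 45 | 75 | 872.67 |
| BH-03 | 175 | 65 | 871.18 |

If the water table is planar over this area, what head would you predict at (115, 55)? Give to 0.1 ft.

871.9 ft

With h = a·x + b·y + c and BH-01 as origin, the differences give:
  (-195)·a + (-95)·b = +2.30
  (-65)·a + (-105)·b = +0.81
Eliminate b (×(-105) and ×(-95), subtract): 14300·a = -164.550 → a = ∂h/∂x = -0.01151
Back-substitute: b = ∂h/∂y = -0.0005909.
h(115, 55) = 870.37 + (-0.01151)·(-125) + (-0.0005909)·(-115) = 870.37 +1.438 +0.068 = 871.876 ft.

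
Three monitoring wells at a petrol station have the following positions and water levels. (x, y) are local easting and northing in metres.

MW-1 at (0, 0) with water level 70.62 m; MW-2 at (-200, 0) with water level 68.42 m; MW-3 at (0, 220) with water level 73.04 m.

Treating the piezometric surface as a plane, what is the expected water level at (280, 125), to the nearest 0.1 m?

75.1 m

∂h/∂x = (68.42 − 70.62) / (-200 − 0) = +0.01100
∂h/∂y = (73.04 − 70.62) / (220 − 0) = +0.01100
h(280, 125) = 70.62 + (+0.01100)·(280) + (+0.01100)·(125) = 70.62 +3.080 +1.375 = 75.075 m.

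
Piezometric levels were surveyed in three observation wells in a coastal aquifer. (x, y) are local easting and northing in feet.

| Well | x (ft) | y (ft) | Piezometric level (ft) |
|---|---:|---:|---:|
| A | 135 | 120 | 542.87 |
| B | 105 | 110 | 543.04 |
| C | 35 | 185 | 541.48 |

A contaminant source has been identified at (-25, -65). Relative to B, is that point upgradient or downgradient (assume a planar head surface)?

Three-point gradient (reference A): Δ to B = (-30, -10, +0.17), Δ to C = (-100, 65, -1.39).
∂h/∂x = +0.0009661, ∂h/∂y = -0.01990 (det = -2950).
Head at (-25, -65) = 542.87 + (+0.0009661)·(-160) + (-0.01990)·(-185) = 546.40 ft.
That is higher than the 543.04 ft at B, so the point is upgradient.

upgradient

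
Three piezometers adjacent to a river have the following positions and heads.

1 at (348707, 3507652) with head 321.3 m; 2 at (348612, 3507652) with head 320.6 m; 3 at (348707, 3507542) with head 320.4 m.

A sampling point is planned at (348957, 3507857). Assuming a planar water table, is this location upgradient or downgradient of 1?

∂h/∂x = (320.6 − 321.3) / (348612 − 348707) = +0.007368
∂h/∂y = (320.4 − 321.3) / (3507542 − 3507652) = +0.008182
Head at (348957, 3507857) = 321.3 + (+0.007368)·(250) + (+0.008182)·(205) = 324.82 m.
That is higher than the 321.3 m at 1, so the point is upgradient.

upgradient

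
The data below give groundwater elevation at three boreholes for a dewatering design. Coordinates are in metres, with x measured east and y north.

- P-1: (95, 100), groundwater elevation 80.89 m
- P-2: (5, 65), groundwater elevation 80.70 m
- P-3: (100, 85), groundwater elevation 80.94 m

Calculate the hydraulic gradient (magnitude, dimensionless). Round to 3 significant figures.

Three-point gradient (reference P-1): Δ to P-2 = (-90, -35, -0.19), Δ to P-3 = (5, -15, +0.05).
∂h/∂x = +0.003016, ∂h/∂y = -0.002328 (det = 1525).
|∇h| = √(0.003016² + -0.002328²) = 0.00381

0.00381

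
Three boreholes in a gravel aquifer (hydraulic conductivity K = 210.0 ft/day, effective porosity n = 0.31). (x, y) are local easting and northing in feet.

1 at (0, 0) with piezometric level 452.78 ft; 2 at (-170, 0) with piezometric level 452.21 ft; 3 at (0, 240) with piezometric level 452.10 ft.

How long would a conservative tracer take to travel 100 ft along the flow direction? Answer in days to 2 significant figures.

34 days

∂h/∂x = (452.21 − 452.78) / (-170 − 0) = +0.003353
∂h/∂y = (452.10 − 452.78) / (240 − 0) = -0.002833
|∇h| = √(0.003353² + -0.002833²) = 0.00439
Seepage velocity v = K·i/n = 210.0 × 0.00439 / 0.31 = 2.974 ft/day.
t = 100 / 2.974 = 33.62 days.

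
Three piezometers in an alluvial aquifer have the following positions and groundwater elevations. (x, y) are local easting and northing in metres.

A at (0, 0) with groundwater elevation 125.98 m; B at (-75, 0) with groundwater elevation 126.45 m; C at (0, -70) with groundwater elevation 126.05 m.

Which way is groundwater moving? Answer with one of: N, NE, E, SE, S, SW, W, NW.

E

∂h/∂x = (126.45 − 125.98) / (-75 − 0) = -0.006267
∂h/∂y = (126.05 − 125.98) / (-70 − 0) = -0.0010000
Flow = −∇h = (+0.006267 east, +0.0010000 north), which points east.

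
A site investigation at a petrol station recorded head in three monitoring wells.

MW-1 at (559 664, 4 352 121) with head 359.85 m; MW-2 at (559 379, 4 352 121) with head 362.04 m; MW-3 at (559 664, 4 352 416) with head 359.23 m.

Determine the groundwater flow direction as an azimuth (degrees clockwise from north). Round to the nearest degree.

∂h/∂x = (362.04 − 359.85) / (559379 − 559664) = -0.007684
∂h/∂y = (359.23 − 359.85) / (4352416 − 4352121) = -0.002102
Flow direction (−∇h) has components (+0.007684 E, +0.002102 N).
Azimuth = atan2(E, N) = atan2(+0.007684, +0.002102) = 74.7° ≈ 075°.

075°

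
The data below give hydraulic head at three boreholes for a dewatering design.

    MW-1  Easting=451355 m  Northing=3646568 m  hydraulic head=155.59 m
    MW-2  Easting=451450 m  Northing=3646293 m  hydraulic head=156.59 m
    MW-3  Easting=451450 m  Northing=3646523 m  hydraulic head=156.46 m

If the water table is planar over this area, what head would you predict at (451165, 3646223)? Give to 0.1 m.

154.1 m

Taking MW-1 as reference: MW-2−MW-1 = (95, -275, +1.00); MW-3−MW-1 = (95, -45, +0.87).
Solve a·Δx + b·Δy = Δh: det = 95·(-45) − 95·(-275) = 21850.
∂h/∂x = [(+1.00)·(-45) − (+0.87)·(-275)] / 21850 = +0.008890
∂h/∂y = [95·(+0.87) − 95·(+1.00)] / 21850 = -0.0005652
h(451165, 3646223) = 155.59 + (+0.008890)·(-190) + (-0.0005652)·(-345) = 155.59 -1.689 +0.195 = 154.096 m.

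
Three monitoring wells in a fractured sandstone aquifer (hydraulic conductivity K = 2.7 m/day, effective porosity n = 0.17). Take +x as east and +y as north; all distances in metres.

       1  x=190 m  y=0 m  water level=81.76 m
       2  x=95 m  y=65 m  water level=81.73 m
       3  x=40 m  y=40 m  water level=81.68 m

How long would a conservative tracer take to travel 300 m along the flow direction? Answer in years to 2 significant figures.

Taking 1 as reference: 2−1 = (-95, 65, -0.03); 3−1 = (-150, 40, -0.08).
Solve a·Δx + b·Δy = Δh: det = (-95)·40 − (-150)·65 = 5950.
∂h/∂x = [(-0.03)·40 − (-0.08)·65] / 5950 = +0.0006723
∂h/∂y = [(-95)·(-0.08) − (-150)·(-0.03)] / 5950 = +0.0005210
|∇h| = √(0.0006723² + 0.0005210²) = 0.0008505
Seepage velocity v = K·i/n = 2.7 × 0.0008505 / 0.17 = 0.01351 m/day.
t = 300 / 0.01351 = 2.221e+04 days = 60.8 years.

61 years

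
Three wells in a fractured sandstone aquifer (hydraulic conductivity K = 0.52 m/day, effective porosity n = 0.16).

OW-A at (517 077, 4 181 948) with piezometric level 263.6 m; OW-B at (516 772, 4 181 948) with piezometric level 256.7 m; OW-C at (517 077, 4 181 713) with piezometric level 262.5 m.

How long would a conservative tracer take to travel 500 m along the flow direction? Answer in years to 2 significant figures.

18 years

∂h/∂x = (256.7 − 263.6) / (516772 − 517077) = +0.02262
∂h/∂y = (262.5 − 263.6) / (4181713 − 4181948) = +0.004681
|∇h| = √(0.02262² + 0.004681²) = 0.0231
Seepage velocity v = K·i/n = 0.52 × 0.0231 / 0.16 = 0.07508 m/day.
t = 500 / 0.07508 = 6660 days = 18.2 years.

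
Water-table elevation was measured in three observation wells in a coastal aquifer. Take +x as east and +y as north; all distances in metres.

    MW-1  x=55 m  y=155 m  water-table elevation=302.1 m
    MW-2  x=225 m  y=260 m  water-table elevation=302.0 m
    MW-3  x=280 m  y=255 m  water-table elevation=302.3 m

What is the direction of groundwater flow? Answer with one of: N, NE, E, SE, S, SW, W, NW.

Taking MW-1 as reference: MW-2−MW-1 = (170, 105, -0.1); MW-3−MW-1 = (225, 100, +0.2).
Solve a·Δx + b·Δy = Δh: det = 170·100 − 225·105 = -6625.
∂h/∂x = [(-0.1)·100 − (+0.2)·105] / -6625 = +0.004679
∂h/∂y = [170·(+0.2) − 225·(-0.1)] / -6625 = -0.008528
Flow = −∇h = (-0.004679 east, +0.008528 north), which points northwest.

NW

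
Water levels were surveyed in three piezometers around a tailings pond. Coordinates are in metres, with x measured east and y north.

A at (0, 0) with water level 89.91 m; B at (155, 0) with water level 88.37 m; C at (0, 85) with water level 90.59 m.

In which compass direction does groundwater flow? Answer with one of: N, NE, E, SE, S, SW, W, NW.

∂h/∂x = (88.37 − 89.91) / (155 − 0) = -0.009935
∂h/∂y = (90.59 − 89.91) / (85 − 0) = +0.008000
Flow = −∇h = (+0.009935 east, -0.008000 north), which points southeast.

SE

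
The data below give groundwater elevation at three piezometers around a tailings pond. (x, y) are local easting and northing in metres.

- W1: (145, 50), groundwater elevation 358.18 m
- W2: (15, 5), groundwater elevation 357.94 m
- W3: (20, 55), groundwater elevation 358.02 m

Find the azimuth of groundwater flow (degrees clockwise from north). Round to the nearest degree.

With h = a·x + b·y + c and W1 as origin, the differences give:
  (-130)·a + (-45)·b = -0.24
  (-125)·a + 5·b = -0.16
Eliminate b (×5 and ×(-45), subtract): -6275·a = -8.400 → a = ∂h/∂x = +0.001339
Back-substitute: b = ∂h/∂y = +0.001466.
Flow direction (−∇h) has components (-0.001339 E, -0.001466 N).
Azimuth = atan2(E, N) = atan2(-0.001339, -0.001466) = 222.4° ≈ 222°.

222°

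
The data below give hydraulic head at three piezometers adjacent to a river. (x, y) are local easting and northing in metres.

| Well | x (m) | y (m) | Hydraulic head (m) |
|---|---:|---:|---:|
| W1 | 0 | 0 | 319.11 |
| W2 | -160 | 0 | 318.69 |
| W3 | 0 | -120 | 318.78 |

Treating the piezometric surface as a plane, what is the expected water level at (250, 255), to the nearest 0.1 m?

∂h/∂x = (318.69 − 319.11) / (-160 − 0) = +0.002625
∂h/∂y = (318.78 − 319.11) / (-120 − 0) = +0.002750
h(250, 255) = 319.11 + (+0.002625)·(250) + (+0.002750)·(255) = 319.11 +0.656 +0.701 = 320.468 m.

320.5 m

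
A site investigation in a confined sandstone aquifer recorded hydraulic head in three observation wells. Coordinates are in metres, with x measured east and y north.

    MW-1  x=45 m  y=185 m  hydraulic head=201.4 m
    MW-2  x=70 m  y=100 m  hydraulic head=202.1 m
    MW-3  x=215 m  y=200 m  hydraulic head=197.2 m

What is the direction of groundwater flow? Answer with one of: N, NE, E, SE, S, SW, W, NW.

NE

Taking MW-1 as reference: MW-2−MW-1 = (25, -85, +0.7); MW-3−MW-1 = (170, 15, -4.2).
Determinant of the coordinate differences = 25·15 − 170·(-85) = 14825.
∂h/∂x = [(+0.7)·15 − (-4.2)·(-85)] / 14825 = -0.02337
∂h/∂y = [25·(-4.2) − 170·(+0.7)] / 14825 = -0.01511
Flow = −∇h = (+0.02337 east, +0.01511 north), which points northeast.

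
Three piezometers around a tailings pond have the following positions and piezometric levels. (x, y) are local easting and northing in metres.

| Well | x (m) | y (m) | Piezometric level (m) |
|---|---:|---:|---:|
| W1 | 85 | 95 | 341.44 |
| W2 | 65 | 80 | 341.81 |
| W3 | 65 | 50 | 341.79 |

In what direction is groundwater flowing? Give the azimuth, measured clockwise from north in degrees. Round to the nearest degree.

Three-point gradient (reference W1): Δ to W2 = (-20, -15, +0.37), Δ to W3 = (-20, -45, +0.35).
∂h/∂x = -0.01900, ∂h/∂y = +0.0006667 (det = 600).
Flow direction (−∇h) has components (+0.01900 E, -0.0006667 N).
Azimuth = atan2(E, N) = atan2(+0.01900, -0.0006667) = 92.0° ≈ 092°.

092°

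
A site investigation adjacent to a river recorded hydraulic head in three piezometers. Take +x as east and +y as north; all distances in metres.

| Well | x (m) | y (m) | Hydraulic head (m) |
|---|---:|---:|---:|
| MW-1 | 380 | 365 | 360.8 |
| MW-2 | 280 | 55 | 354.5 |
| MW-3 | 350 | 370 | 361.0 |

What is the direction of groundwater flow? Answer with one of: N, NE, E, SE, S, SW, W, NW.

Three-point gradient (reference MW-1): Δ to MW-2 = (-100, -310, -6.3), Δ to MW-3 = (-30, 5, +0.2).
∂h/∂x = -0.003112, ∂h/∂y = +0.02133 (det = -9800).
Flow = −∇h = (+0.003112 east, -0.02133 north), which points south.

S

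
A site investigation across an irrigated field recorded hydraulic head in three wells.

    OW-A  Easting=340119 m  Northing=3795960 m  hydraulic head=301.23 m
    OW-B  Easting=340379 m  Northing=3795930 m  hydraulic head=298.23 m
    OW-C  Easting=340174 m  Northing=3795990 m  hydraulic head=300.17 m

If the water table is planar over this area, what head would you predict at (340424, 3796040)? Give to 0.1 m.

296.4 m

Three-point gradient (reference OW-A): Δ to OW-B = (260, -30, -3.00), Δ to OW-C = (55, 30, -1.06).
∂h/∂x = -0.01289, ∂h/∂y = -0.01170 (det = 9450).
h(340424, 3796040) = 301.23 + (-0.01289)·(305) + (-0.01170)·(80) = 301.23 -3.931 -0.936 = 296.363 m.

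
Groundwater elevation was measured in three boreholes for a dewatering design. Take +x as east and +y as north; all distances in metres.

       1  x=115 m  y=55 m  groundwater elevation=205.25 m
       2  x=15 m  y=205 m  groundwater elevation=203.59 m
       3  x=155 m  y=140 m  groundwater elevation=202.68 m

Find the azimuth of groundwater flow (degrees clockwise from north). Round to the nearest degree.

037°

Taking 1 as reference: 2−1 = (-100, 150, -1.66); 3−1 = (40, 85, -2.57).
Determinant of the coordinate differences = (-100)·85 − 40·150 = -14500.
∂h/∂x = [(-1.66)·85 − (-2.57)·150] / -14500 = -0.01686
∂h/∂y = [(-100)·(-2.57) − 40·(-1.66)] / -14500 = -0.02230
Flow direction (−∇h) has components (+0.01686 E, +0.02230 N).
Azimuth = atan2(E, N) = atan2(+0.01686, +0.02230) = 37.1° ≈ 037°.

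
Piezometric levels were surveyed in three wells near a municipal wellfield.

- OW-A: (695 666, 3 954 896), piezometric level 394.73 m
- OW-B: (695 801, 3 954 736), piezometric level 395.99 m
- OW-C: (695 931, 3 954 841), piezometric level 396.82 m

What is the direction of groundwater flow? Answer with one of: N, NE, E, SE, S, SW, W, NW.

W

With h = a·x + b·y + c and OW-A as origin, the differences give:
  135·a + (-160)·b = +1.26
  265·a + (-55)·b = +2.09
Eliminate b (×(-55) and ×(-160), subtract): 34975·a = 265.100 → a = ∂h/∂x = +0.007580
Back-substitute: b = ∂h/∂y = -0.001480.
Flow = −∇h = (-0.007580 east, +0.001480 north), which points west.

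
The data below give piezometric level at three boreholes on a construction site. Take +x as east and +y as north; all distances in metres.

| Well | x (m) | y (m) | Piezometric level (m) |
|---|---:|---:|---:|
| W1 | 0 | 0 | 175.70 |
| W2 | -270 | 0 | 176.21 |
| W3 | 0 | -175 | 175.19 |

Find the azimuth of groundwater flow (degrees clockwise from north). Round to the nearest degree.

147°

∂h/∂x = (176.21 − 175.70) / (-270 − 0) = -0.001889
∂h/∂y = (175.19 − 175.70) / (-175 − 0) = +0.002914
Flow direction (−∇h) has components (+0.001889 E, -0.002914 N).
Azimuth = atan2(E, N) = atan2(+0.001889, -0.002914) = 147.1° ≈ 147°.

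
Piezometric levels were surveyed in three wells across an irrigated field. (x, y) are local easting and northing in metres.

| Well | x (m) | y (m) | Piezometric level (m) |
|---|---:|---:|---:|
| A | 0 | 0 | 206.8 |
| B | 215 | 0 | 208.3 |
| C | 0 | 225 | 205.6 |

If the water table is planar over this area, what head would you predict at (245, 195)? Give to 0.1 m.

207.5 m

∂h/∂x = (208.3 − 206.8) / (215 − 0) = +0.006977
∂h/∂y = (205.6 − 206.8) / (225 − 0) = -0.005333
h(245, 195) = 206.8 + (+0.006977)·(245) + (-0.005333)·(195) = 206.8 +1.709 -1.040 = 207.469 m.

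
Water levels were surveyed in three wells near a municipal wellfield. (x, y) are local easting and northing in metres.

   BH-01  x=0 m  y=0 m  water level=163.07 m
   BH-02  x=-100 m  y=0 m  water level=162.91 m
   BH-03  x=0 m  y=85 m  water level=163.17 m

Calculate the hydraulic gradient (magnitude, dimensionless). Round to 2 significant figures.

∂h/∂x = (162.91 − 163.07) / (-100 − 0) = +0.001600
∂h/∂y = (163.17 − 163.07) / (85 − 0) = +0.001176
|∇h| = √(0.001600² + 0.001176²) = 0.001986

0.0020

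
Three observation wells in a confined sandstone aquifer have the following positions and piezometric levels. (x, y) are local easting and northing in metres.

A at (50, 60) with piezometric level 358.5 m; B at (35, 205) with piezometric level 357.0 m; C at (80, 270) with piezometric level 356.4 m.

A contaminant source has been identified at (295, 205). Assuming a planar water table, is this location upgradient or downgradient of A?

downgradient

With h = a·x + b·y + c and A as origin, the differences give:
  (-15)·a + 145·b = -1.5
  30·a + 210·b = -2.1
Eliminate b (×210 and ×145, subtract): -7500·a = -10.50 → a = ∂h/∂x = +0.001400
Back-substitute: b = ∂h/∂y = -0.01020.
Head at (295, 205) = 358.5 + (+0.001400)·(245) + (-0.01020)·(145) = 357.36 m.
That is lower than the 358.5 m at A, so the point is downgradient.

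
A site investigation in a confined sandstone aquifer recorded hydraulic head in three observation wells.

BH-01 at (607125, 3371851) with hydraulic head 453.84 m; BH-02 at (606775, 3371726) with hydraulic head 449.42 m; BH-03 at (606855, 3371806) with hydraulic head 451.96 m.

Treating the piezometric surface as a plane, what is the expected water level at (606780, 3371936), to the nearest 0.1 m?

With h = a·x + b·y + c and BH-01 as origin, the differences give:
  (-350)·a + (-125)·b = -4.42
  (-270)·a + (-45)·b = -1.88
Eliminate b (×(-45) and ×(-125), subtract): -18000·a = -36.100 → a = ∂h/∂x = +0.002006
Back-substitute: b = ∂h/∂y = +0.02974.
h(606780, 3371936) = 453.84 + (+0.002006)·(-345) + (+0.02974)·(85) = 453.84 -0.692 +2.528 = 455.676 m.

455.7 m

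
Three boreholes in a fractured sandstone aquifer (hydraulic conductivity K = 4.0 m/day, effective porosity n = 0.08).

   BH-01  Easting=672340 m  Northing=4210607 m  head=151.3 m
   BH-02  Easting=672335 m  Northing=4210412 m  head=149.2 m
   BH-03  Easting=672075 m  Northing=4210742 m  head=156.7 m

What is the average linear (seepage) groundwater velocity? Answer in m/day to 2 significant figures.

0.92 m/day

Differences from BH-01: to BH-02 (Δx, Δy, Δh) = (-5, -195, -2.1); to BH-03 = (-265, 135, +5.4).
Determinant of the coordinate differences = (-5)·135 − (-265)·(-195) = -52350.
∂h/∂x = [(-2.1)·135 − (+5.4)·(-195)] / -52350 = -0.01470
∂h/∂y = [(-5)·(+5.4) − (-265)·(-2.1)] / -52350 = +0.01115
|∇h| = √(-0.01470² + 0.01115²) = 0.01845
Seepage velocity v = K·i/n = 4.0 × 0.01845 / 0.08 = 0.9225 m/day.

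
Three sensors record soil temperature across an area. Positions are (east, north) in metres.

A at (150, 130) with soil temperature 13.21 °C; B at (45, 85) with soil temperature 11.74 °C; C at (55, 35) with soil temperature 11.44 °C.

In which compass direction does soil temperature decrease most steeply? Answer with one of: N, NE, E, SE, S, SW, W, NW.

SW

With T = a·x + b·y + c and A as origin, the differences give:
  (-105)·a + (-45)·b = -1.47
  (-95)·a + (-95)·b = -1.77
Eliminate b (×(-95) and ×(-45), subtract): 5700·a = 60.000 → a = ∂T/∂x = +0.01053
Back-substitute: b = ∂T/∂y = +0.008105.
Steepest decrease is along −∇f = (-0.01053 E, -0.008105 N) → southwest.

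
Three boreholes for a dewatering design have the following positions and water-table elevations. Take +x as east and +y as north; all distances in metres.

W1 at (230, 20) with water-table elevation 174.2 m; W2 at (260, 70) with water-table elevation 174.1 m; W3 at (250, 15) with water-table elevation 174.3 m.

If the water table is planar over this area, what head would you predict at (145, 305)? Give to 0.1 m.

With h = a·x + b·y + c and W1 as origin, the differences give:
  30·a + 50·b = -0.1
  20·a + (-5)·b = +0.1
Eliminate b (×(-5) and ×50, subtract): -1150·a = -4.50 → a = ∂h/∂x = +0.003913
Back-substitute: b = ∂h/∂y = -0.004348.
h(145, 305) = 174.2 + (+0.003913)·(-85) + (-0.004348)·(285) = 174.2 -0.333 -1.239 = 172.628 m.

172.6 m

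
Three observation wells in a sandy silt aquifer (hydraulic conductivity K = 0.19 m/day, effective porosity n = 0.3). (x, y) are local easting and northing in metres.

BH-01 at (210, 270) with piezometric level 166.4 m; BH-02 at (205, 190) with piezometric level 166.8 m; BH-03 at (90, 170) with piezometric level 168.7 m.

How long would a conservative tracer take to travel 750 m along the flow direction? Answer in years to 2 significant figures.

200 years

With h = a·x + b·y + c and BH-01 as origin, the differences give:
  (-5)·a + (-80)·b = +0.4
  (-120)·a + (-100)·b = +2.3
Eliminate b (×(-100) and ×(-80), subtract): -9100·a = 144.00 → a = ∂h/∂x = -0.01582
Back-substitute: b = ∂h/∂y = -0.004011.
|∇h| = √(-0.01582² + -0.004011²) = 0.01632
Seepage velocity v = K·i/n = 0.19 × 0.01632 / 0.3 = 0.01034 m/day.
t = 750 / 0.01034 = 7.253e+04 days = 199 years.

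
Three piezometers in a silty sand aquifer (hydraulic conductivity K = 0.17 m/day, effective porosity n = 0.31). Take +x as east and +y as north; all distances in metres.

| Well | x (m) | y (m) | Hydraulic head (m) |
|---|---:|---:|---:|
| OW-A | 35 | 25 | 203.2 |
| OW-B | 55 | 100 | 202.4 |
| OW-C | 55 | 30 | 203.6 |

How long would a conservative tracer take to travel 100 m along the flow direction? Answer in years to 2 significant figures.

17 years

With h = a·x + b·y + c and OW-A as origin, the differences give:
  20·a + 75·b = -0.8
  20·a + 5·b = +0.4
Eliminate b (×5 and ×75, subtract): -1400·a = -34.00 → a = ∂h/∂x = +0.02429
Back-substitute: b = ∂h/∂y = -0.01714.
|∇h| = √(0.02429² + -0.01714²) = 0.02973
Seepage velocity v = K·i/n = 0.17 × 0.02973 / 0.31 = 0.0163 m/day.
t = 100 / 0.0163 = 6135 days = 16.8 years.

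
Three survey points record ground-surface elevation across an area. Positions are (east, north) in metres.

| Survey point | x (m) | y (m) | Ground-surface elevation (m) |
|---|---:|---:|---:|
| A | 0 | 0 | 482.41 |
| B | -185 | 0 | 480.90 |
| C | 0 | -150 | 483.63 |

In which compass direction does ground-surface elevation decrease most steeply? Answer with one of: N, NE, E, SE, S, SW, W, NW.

NW

∂z/∂x = (480.90 − 482.41) / (-185 − 0) = +0.008162
∂z/∂y = (483.63 − 482.41) / (-150 − 0) = -0.008133
Steepest decrease is along −∇f = (-0.008162 E, +0.008133 N) → northwest.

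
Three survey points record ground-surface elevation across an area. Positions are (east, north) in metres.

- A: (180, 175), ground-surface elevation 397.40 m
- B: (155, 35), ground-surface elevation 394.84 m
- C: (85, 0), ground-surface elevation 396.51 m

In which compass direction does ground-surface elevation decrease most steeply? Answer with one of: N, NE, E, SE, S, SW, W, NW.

SE

Taking A as reference: B−A = (-25, -140, -2.56); C−A = (-95, -175, -0.89).
Determinant of the coordinate differences = (-25)·(-175) − (-95)·(-140) = -8925.
∂z/∂x = [(-2.56)·(-175) − (-0.89)·(-140)] / -8925 = -0.03624
∂z/∂y = [(-25)·(-0.89) − (-95)·(-2.56)] / -8925 = +0.02476
Steepest decrease is along −∇f = (+0.03624 E, -0.02476 N) → southeast.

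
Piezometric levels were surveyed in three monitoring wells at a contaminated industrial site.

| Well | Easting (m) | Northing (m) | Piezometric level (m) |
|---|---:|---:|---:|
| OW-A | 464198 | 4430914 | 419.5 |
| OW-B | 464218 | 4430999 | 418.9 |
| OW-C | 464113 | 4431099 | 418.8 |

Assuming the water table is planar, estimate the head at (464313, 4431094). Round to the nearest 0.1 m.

417.9 m

Differences from OW-A: to OW-B (Δx, Δy, Δh) = (20, 85, -0.6); to OW-C = (-85, 185, -0.7).
Solve a·Δx + b·Δy = Δh: det = 20·185 − (-85)·85 = 10925.
∂h/∂x = [(-0.6)·185 − (-0.7)·85] / 10925 = -0.004714
∂h/∂y = [20·(-0.7) − (-85)·(-0.6)] / 10925 = -0.005950
h(464313, 4431094) = 419.5 + (-0.004714)·(115) + (-0.005950)·(180) = 419.5 -0.542 -1.071 = 417.887 m.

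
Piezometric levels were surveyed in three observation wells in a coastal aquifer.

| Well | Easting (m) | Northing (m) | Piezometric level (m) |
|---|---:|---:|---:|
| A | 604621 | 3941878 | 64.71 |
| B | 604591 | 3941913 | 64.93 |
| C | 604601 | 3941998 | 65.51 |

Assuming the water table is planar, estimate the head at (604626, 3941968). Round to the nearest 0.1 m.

Three-point gradient (reference A): Δ to B = (-30, 35, +0.22), Δ to C = (-20, 120, +0.80).
∂h/∂x = +0.0005517, ∂h/∂y = +0.006759 (det = -2900).
h(604626, 3941968) = 64.71 + (+0.0005517)·(5) + (+0.006759)·(90) = 64.71 +0.003 +0.608 = 65.321 m.

65.3 m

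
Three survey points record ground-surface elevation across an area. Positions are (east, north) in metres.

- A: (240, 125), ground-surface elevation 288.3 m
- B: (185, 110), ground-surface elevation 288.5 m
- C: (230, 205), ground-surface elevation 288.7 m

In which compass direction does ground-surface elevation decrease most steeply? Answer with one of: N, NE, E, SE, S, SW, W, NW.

SE

With z = a·x + b·y + c and A as origin, the differences give:
  (-55)·a + (-15)·b = +0.2
  (-10)·a + 80·b = +0.4
Eliminate b (×80 and ×(-15), subtract): -4550·a = 22.00 → a = ∂z/∂x = -0.004835
Back-substitute: b = ∂z/∂y = +0.004396.
Steepest decrease is along −∇f = (+0.004835 E, -0.004396 N) → southeast.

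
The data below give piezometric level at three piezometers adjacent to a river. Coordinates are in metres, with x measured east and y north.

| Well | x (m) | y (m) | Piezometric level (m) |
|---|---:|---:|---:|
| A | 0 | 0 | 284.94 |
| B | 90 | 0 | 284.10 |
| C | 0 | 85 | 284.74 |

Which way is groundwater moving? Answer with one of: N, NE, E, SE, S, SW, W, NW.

∂h/∂x = (284.10 − 284.94) / (90 − 0) = -0.009333
∂h/∂y = (284.74 − 284.94) / (85 − 0) = -0.002353
Flow = −∇h = (+0.009333 east, +0.002353 north), which points east.

E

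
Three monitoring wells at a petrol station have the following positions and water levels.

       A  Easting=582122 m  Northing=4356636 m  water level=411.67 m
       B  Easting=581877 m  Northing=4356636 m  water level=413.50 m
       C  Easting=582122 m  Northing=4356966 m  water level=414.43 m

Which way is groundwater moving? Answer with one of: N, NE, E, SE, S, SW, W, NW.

SE

∂h/∂x = (413.50 − 411.67) / (581877 − 582122) = -0.007469
∂h/∂y = (414.43 − 411.67) / (4356966 − 4356636) = +0.008364
Flow = −∇h = (+0.007469 east, -0.008364 north), which points southeast.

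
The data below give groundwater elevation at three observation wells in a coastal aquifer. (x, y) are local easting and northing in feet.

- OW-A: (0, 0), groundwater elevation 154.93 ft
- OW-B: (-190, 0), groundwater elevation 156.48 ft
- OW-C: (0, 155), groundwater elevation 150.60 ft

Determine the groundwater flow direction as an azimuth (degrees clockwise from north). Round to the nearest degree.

016°

∂h/∂x = (156.48 − 154.93) / (-190 − 0) = -0.008158
∂h/∂y = (150.60 − 154.93) / (155 − 0) = -0.02794
Flow direction (−∇h) has components (+0.008158 E, +0.02794 N).
Azimuth = atan2(E, N) = atan2(+0.008158, +0.02794) = 16.3° ≈ 016°.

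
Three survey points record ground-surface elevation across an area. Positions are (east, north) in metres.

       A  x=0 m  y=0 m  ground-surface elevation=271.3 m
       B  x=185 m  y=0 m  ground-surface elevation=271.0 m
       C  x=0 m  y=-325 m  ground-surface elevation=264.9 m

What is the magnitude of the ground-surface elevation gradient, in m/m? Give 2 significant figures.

∂z/∂x = (271.0 − 271.3) / (185 − 0) = -0.001622
∂z/∂y = (264.9 − 271.3) / (-325 − 0) = +0.01969
|∇f| = √(-0.001622² + 0.01969²) = 0.01976 m/m

0.020 m/m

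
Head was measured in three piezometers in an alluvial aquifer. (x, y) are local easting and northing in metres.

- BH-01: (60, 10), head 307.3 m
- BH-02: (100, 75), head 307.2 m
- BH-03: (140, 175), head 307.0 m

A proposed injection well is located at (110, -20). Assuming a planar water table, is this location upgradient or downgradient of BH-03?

upgradient

Taking BH-01 as reference: BH-02−BH-01 = (40, 65, -0.1); BH-03−BH-01 = (80, 165, -0.3).
Solve a·Δx + b·Δy = Δh: det = 40·165 − 80·65 = 1400.
∂h/∂x = [(-0.1)·165 − (-0.3)·65] / 1400 = +0.002143
∂h/∂y = [40·(-0.3) − 80·(-0.1)] / 1400 = -0.002857
Head at (110, -20) = 307.3 + (+0.002143)·(50) + (-0.002857)·(-30) = 307.49 m.
That is higher than the 307.0 m at BH-03, so the point is upgradient.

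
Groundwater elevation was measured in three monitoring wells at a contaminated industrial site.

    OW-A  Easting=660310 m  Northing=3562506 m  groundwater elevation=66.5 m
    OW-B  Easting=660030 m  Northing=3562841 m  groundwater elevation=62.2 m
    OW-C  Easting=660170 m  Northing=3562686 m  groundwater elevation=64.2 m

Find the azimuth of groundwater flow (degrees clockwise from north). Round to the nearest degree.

With h = a·x + b·y + c and OW-A as origin, the differences give:
  (-280)·a + 335·b = -4.3
  (-140)·a + 180·b = -2.3
Eliminate b (×180 and ×335, subtract): -3500·a = -3.50 → a = ∂h/∂x = +0.001000
Back-substitute: b = ∂h/∂y = -0.01200.
Flow direction (−∇h) has components (-0.001000 E, +0.01200 N).
Azimuth = atan2(E, N) = atan2(-0.001000, +0.01200) = 355.2° ≈ 355°.

355°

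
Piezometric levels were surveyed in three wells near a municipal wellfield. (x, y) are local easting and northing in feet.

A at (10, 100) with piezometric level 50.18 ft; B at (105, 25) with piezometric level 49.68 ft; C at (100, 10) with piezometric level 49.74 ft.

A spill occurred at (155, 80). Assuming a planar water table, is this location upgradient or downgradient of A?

Three-point gradient (reference A): Δ to B = (95, -75, -0.50), Δ to C = (90, -90, -0.44).
∂h/∂x = -0.006667, ∂h/∂y = -0.001778 (det = -1800).
Head at (155, 80) = 50.18 + (-0.006667)·(145) + (-0.001778)·(-20) = 49.25 ft.
That is lower than the 50.18 ft at A, so the point is downgradient.

downgradient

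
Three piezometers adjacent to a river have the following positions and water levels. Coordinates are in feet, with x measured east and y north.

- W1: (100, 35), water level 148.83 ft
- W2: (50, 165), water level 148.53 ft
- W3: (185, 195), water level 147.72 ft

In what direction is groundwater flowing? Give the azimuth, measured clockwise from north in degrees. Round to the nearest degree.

050°

Differences from W1: to W2 (Δx, Δy, Δh) = (-50, 130, -0.30); to W3 = (85, 160, -1.11).
Solve a·Δx + b·Δy = Δh: det = (-50)·160 − 85·130 = -19050.
∂h/∂x = [(-0.30)·160 − (-1.11)·130] / -19050 = -0.005055
∂h/∂y = [(-50)·(-1.11) − 85·(-0.30)] / -19050 = -0.004252
Flow direction (−∇h) has components (+0.005055 E, +0.004252 N).
Azimuth = atan2(E, N) = atan2(+0.005055, +0.004252) = 49.9° ≈ 050°.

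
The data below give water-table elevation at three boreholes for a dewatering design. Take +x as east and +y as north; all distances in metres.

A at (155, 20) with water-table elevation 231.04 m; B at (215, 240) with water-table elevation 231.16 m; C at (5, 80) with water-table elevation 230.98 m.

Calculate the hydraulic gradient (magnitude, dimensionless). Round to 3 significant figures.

Taking A as reference: B−A = (60, 220, +0.12); C−A = (-150, 60, -0.06).
Solve a·Δx + b·Δy = Δh: det = 60·60 − (-150)·220 = 36600.
∂h/∂x = [(+0.12)·60 − (-0.06)·220] / 36600 = +0.0005574
∂h/∂y = [60·(-0.06) − (-150)·(+0.12)] / 36600 = +0.0003934
|∇h| = √(0.0005574² + 0.0003934²) = 0.0006822

0.000682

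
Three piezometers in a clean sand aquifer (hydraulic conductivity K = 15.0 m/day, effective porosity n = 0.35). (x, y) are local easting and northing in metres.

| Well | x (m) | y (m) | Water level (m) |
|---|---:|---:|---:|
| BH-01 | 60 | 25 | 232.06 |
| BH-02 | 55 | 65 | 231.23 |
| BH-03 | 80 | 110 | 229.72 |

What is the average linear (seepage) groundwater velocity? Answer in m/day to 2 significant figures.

1.3 m/day

Taking BH-01 as reference: BH-02−BH-01 = (-5, 40, -0.83); BH-03−BH-01 = (20, 85, -2.34).
Determinant of the coordinate differences = (-5)·85 − 20·40 = -1225.
∂h/∂x = [(-0.83)·85 − (-2.34)·40] / -1225 = -0.01882
∂h/∂y = [(-5)·(-2.34) − 20·(-0.83)] / -1225 = -0.02310
|∇h| = √(-0.01882² + -0.02310²) = 0.0298
Seepage velocity v = K·i/n = 15.0 × 0.0298 / 0.35 = 1.277 m/day.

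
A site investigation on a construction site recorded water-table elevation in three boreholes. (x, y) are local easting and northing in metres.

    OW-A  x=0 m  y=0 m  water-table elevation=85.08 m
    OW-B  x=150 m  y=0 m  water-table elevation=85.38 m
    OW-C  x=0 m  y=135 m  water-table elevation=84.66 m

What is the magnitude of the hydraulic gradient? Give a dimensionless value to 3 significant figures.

0.00370

∂h/∂x = (85.38 − 85.08) / (150 − 0) = +0.002000
∂h/∂y = (84.66 − 85.08) / (135 − 0) = -0.003111
|∇h| = √(0.002000² + -0.003111²) = 0.003698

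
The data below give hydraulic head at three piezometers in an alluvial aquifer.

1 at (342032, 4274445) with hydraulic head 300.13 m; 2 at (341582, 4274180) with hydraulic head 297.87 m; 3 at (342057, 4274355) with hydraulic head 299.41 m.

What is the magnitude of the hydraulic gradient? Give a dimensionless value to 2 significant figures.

Three-point gradient (reference 1): Δ to 2 = (-450, -265, -2.26), Δ to 3 = (25, -90, -0.72).
∂h/∂x = +0.0002674, ∂h/∂y = +0.008074 (det = 47125).
|∇h| = √(0.0002674² + 0.008074²) = 0.008078

0.0081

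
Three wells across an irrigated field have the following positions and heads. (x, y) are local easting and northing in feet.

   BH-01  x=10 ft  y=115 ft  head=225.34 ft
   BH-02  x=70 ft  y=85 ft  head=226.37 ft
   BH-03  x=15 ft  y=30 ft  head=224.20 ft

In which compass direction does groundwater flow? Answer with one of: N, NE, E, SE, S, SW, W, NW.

Taking BH-01 as reference: BH-02−BH-01 = (60, -30, +1.03); BH-03−BH-01 = (5, -85, -1.14).
Determinant of the coordinate differences = 60·(-85) − 5·(-30) = -4950.
∂h/∂x = [(+1.03)·(-85) − (-1.14)·(-30)] / -4950 = +0.02460
∂h/∂y = [60·(-1.14) − 5·(+1.03)] / -4950 = +0.01486
Flow = −∇h = (-0.02460 east, -0.01486 north), which points southwest.

SW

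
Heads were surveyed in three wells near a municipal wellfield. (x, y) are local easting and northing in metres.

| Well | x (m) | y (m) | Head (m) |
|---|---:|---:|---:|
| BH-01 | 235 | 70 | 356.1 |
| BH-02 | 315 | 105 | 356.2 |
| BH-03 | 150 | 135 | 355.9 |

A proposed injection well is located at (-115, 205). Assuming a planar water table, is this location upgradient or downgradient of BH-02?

downgradient

Differences from BH-01: to BH-02 (Δx, Δy, Δh) = (80, 35, +0.1); to BH-03 = (-85, 65, -0.2).
Solve a·Δx + b·Δy = Δh: det = 80·65 − (-85)·35 = 8175.
∂h/∂x = [(+0.1)·65 − (-0.2)·35] / 8175 = +0.001651
∂h/∂y = [80·(-0.2) − (-85)·(+0.1)] / 8175 = -0.0009174
Head at (-115, 205) = 356.1 + (+0.001651)·(-350) + (-0.0009174)·(135) = 355.40 m.
That is lower than the 356.2 m at BH-02, so the point is downgradient.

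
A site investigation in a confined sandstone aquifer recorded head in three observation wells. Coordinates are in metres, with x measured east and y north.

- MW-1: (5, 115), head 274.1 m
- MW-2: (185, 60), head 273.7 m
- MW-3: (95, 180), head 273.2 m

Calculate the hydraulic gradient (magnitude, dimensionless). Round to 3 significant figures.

Differences from MW-1: to MW-2 (Δx, Δy, Δh) = (180, -55, -0.4); to MW-3 = (90, 65, -0.9).
Determinant of the coordinate differences = 180·65 − 90·(-55) = 16650.
∂h/∂x = [(-0.4)·65 − (-0.9)·(-55)] / 16650 = -0.004535
∂h/∂y = [180·(-0.9) − 90·(-0.4)] / 16650 = -0.007568
|∇h| = √(-0.004535² + -0.007568²) = 0.008823

0.00882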